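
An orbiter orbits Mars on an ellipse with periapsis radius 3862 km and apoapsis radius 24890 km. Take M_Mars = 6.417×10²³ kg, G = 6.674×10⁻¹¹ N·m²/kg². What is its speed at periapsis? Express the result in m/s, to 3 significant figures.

μ = GM = 6.674×10⁻¹¹ × 6.417×10²³ = 4.283×10¹³ m³/s².
Semi-major axis a = (r_p + r_a)/2 = 14376 km = 1.438×10⁷ m.
Vis-viva: v² = μ(2/r − 1/a) = 4.283×10¹³ × (5.179×10⁻⁷ − 6.956×10⁻⁸) = 1.920×10⁷ m²/s².
v = 4382 m/s.

v ≈ 4380 m/s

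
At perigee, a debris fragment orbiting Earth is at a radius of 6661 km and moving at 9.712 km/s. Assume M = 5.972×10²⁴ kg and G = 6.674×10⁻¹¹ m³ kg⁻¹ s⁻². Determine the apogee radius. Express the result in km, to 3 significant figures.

μ = GM = 6.674×10⁻¹¹ × 5.972×10²⁴ = 3.986×10¹⁴ m³/s².
r_p = 6.661×10⁶ m.
Specific energy ε = v²/2 − μ/r = -1.268×10⁷ J/kg, so a = −μ/(2ε) = 1.572×10⁷ m.
The apsides satisfy r_p + r_a = 2a, so the apogee radius is 2a − r_p = 2.478×10⁷ m = 24784 km.

apogee radius ≈ 24800 km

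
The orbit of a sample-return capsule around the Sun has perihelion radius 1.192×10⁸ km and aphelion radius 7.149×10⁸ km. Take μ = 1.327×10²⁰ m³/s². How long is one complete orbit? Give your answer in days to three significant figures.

Semi-major axis a = (r_p + r_a)/2 = (1.1920×10⁸ + 7.1490×10⁸)/2 = 4.1705×10⁸ km = 4.170×10¹¹ m.
By Kepler's third law T = 2π√(a³/μ) = 2π × 2.338×10⁷ = 1.469×10⁸ s.
= 1700 days.

T ≈ 1700 days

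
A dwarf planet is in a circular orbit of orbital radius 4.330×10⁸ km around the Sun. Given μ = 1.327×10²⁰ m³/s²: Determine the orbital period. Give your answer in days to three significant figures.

T ≈ 1800 days

r = 4.330×10⁸ km = 4.330×10¹¹ m.
Kepler's third law: T = 2π√(r³/μ) = 2π√((4.330×10¹¹)³ / 1.327×10²⁰).
r³/μ = 6.118×10¹⁴ s², so T = 2π × 2.473×10⁷ = 1.554×10⁸ s.
Converting: 1.554×10⁸ s ÷ 86400 = 1799 days.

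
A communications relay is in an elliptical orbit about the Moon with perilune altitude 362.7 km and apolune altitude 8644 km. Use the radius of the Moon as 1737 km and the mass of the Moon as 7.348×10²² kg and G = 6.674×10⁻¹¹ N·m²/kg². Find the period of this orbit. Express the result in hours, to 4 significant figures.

T ≈ 12.29 hours

μ = GM = 6.674×10⁻¹¹ × 7.348×10²² = 4.904×10¹² m³/s².
r_p = 1737 + 362.7 = 2099.7 km = 2.0997×10⁶ m.
r_a = 1737 + 8644 = 10381 km = 1.0381×10⁷ m.
Semi-major axis a = (r_p + r_a)/2 = (2099.7 + 10381)/2 = 6240.4 km = 6.240×10⁶ m.
By Kepler's third law T = 2π√(a³/μ) = 2π × 7.039×10³ = 4.423×10⁴ s.
= 12.29 hours.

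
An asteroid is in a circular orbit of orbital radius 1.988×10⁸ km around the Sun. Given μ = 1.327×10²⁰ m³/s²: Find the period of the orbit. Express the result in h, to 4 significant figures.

T ≈ 13430 h

r = 1.988×10⁸ km = 1.988×10¹¹ m.
Kepler's third law: T = 2π√(r³/μ) = 2π√((1.988×10¹¹)³ / 1.327×10²⁰).
r³/μ = 5.921×10¹³ s², so T = 2π × 7.695×10⁶ = 4.835×10⁷ s.
Converting: 4.835×10⁷ s ÷ 3600 = 13430 h.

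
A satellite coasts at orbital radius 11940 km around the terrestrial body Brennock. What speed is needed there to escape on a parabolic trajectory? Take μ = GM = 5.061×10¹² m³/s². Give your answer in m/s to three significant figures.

r = 11940 km = 1.194×10⁷ m.
Escape speed v_esc = √(2μ/r) = √(2 × 5.061×10¹² / 1.194×10⁷) = √(8.477×10⁵) = 920.7 m/s.

v_esc ≈ 921 m/s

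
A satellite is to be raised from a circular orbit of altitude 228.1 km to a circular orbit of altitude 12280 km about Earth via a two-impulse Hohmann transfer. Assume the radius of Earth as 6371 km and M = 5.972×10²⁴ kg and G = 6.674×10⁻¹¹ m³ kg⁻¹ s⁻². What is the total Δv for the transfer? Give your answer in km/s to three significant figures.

μ = GM = 6.674×10⁻¹¹ × 5.972×10²⁴ = 3.986×10¹⁴ m³/s².
r₁ = 6371 + 228.1 = 6599.1 km = 6.5991×10⁶ m.
r₂ = 6371 + 12280 = 18651 km = 1.8651×10⁷ m.
Transfer ellipse a_t = (r₁ + r₂)/2 = 1.263×10⁷ m.
At r₁: circular v_c1 = √(μ/r₁) = 7772 m/s; transfer-perigee v_p = √[μ(2/r₁ − 1/a_t)] = 9446 m/s.
Δv₁ = v_p − v_c1 = 1674 m/s.
At r₂: circular v_c2 = √(μ/r₂) = 4623 m/s; transfer-apogee v_a = √[μ(2/r₂ − 1/a_t)] = 3342 m/s.
Δv₂ = v_c2 − v_a = 1281 m/s.
Total Δv = Δv₁ + Δv₂ = 2955 m/s = 2.955 km/s.

Δv_total ≈ 2.95 km/s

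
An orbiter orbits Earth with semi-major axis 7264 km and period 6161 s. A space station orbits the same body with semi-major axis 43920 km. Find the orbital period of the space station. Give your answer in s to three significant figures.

T₂ ≈ 91600 s

Kepler's third law: T² ∝ a³, so T₂ = T₁ (a₂/a₁)^(3/2).
a₂/a₁ = 6.046, (a₂/a₁)^(3/2) = 14.87.
T₂ = 6161 × 14.87 = 91600 s.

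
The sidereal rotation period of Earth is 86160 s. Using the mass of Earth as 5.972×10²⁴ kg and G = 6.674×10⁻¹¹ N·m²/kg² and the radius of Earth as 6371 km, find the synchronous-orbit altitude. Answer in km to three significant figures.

h_sync ≈ 35800 km

μ = GM = 6.674×10⁻¹¹ × 5.972×10²⁴ = 3.986×10¹⁴ m³/s².
A synchronous orbit has period T, so by Kepler's third law a = (μT²/4π²)^(1/3).
μT²/4π² = 3.986×10¹⁴ × (8.616×10⁴)² / 39.48 = 7.495×10²² m³.
a = 4.216×10⁷ m = 42162 km.
Altitude h = a − R = 42162 − 6371 = 35791 km.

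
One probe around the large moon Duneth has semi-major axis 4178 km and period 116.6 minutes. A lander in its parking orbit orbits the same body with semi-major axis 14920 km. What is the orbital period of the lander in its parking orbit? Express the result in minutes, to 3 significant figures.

Kepler's third law: T² ∝ a³, so T₂ = T₁ (a₂/a₁)^(3/2).
a₂/a₁ = 3.571, (a₂/a₁)^(3/2) = 6.748.
T₂ = 116.6 × 6.748 = 786.9 minutes.

T₂ ≈ 787 minutes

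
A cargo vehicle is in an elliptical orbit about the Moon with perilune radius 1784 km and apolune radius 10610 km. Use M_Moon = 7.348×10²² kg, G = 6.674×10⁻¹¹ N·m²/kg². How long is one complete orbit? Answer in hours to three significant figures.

μ = GM = 6.674×10⁻¹¹ × 7.348×10²² = 4.904×10¹² m³/s².
Semi-major axis a = (r_p + r_a)/2 = (1784.0 + 10610)/2 = 6197.0 km = 6.197×10⁶ m.
By Kepler's third law T = 2π√(a³/μ) = 2π × 6.966×10³ = 4.377×10⁴ s.
= 12.16 hours.

T ≈ 12.2 hours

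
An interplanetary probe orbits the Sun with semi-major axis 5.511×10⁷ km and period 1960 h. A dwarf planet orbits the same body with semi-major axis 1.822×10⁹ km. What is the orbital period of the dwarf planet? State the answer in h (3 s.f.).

Kepler's third law: T² ∝ a³, so T₂ = T₁ (a₂/a₁)^(3/2).
a₂/a₁ = 33.06, (a₂/a₁)^(3/2) = 190.1.
T₂ = 1960 × 190.1 = 3.726×10⁵ h.

T₂ ≈ 3.73×10⁵ h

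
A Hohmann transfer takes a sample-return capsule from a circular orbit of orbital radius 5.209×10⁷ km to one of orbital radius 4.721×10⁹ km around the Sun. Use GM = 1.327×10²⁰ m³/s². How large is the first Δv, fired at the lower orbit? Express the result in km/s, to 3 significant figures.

r₁ = 5.209×10⁷ km = 5.209×10¹⁰ m.
r₂ = 4.721×10⁹ km = 4.721×10¹² m.
Transfer ellipse a_t = (r₁ + r₂)/2 = 2.387×10¹² m.
At r₁: circular v_c1 = √(μ/r₁) = 50470 m/s; transfer-perihelion v_p = √[μ(2/r₁ − 1/a_t)] = 70990 m/s.
Δv₁ = v_p − v_c1 = 20520 m/s.
= 20.52 km/s.

Δv ≈ 20.5 km/s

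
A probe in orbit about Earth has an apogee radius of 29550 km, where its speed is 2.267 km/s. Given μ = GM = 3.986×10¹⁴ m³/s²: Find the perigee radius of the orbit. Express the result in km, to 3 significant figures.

r_a = 2.955×10⁷ m.
Specific energy ε = v²/2 − μ/r = -1.092×10⁷ J/kg, so a = −μ/(2ε) = 1.825×10⁷ m.
The apsides satisfy r_p + r_a = 2a, so the perigee radius is 2a − r_a = 6.954×10⁶ m = 6954.0 km.

perigee radius ≈ 6950 km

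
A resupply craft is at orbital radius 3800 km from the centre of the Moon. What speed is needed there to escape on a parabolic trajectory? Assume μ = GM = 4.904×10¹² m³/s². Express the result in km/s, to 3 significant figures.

r = 3800 km = 3.800×10⁶ m.
Escape speed v_esc = √(2μ/r) = √(2 × 4.904×10¹² / 3.800×10⁶) = √(2.581×10⁶) = 1607 m/s.
= 1.607 km/s.

v_esc ≈ 1.61 km/s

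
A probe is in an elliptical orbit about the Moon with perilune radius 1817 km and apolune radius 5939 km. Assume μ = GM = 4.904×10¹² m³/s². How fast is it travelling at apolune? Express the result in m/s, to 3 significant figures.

v ≈ 622 m/s

Semi-major axis a = (r_p + r_a)/2 = 3878.0 km = 3.878×10⁶ m.
Vis-viva: v² = μ(2/r − 1/a) = 4.904×10¹² × (3.368×10⁻⁷ − 2.579×10⁻⁷) = 3.869×10⁵ m²/s².
v = 622.0 m/s.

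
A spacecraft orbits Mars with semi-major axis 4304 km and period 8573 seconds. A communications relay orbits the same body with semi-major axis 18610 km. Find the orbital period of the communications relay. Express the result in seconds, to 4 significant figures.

Kepler's third law: T² ∝ a³, so T₂ = T₁ (a₂/a₁)^(3/2).
a₂/a₁ = 4.324, (a₂/a₁)^(3/2) = 8.991.
T₂ = 8573 × 8.991 = 77080 seconds.

T₂ ≈ 77080 seconds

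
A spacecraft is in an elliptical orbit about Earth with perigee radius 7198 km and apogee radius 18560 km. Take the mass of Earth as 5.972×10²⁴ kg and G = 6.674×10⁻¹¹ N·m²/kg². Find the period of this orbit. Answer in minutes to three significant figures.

T ≈ 242 minutes

μ = GM = 6.674×10⁻¹¹ × 5.972×10²⁴ = 3.986×10¹⁴ m³/s².
Semi-major axis a = (r_p + r_a)/2 = (7198.0 + 18560)/2 = 12879 km = 1.288×10⁷ m.
By Kepler's third law T = 2π√(a³/μ) = 2π × 2.315×10³ = 1.455×10⁴ s.
= 242.4 minutes.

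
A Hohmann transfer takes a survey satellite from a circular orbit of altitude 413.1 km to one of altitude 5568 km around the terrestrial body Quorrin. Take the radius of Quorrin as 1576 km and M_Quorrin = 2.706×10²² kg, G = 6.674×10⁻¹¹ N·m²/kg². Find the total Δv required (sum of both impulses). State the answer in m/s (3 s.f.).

Δv_total ≈ 410 m/s

μ = GM = 6.674×10⁻¹¹ × 2.706×10²² = 1.806×10¹² m³/s².
r₁ = 1576 + 413.1 = 1989.1 km = 1.9891×10⁶ m.
r₂ = 1576 + 5568 = 7144.0 km = 7.1440×10⁶ m.
Transfer ellipse a_t = (r₁ + r₂)/2 = 4.567×10⁶ m.
At r₁: circular v_c1 = √(μ/r₁) = 952.9 m/s; transfer-periapsis v_p = √[μ(2/r₁ − 1/a_t)] = 1192 m/s.
Δv₁ = v_p − v_c1 = 238.9 m/s.
At r₂: circular v_c2 = √(μ/r₂) = 502.8 m/s; transfer-apoapsis v_a = √[μ(2/r₂ − 1/a_t)] = 331.8 m/s.
Δv₂ = v_c2 − v_a = 171.0 m/s.
Total Δv = Δv₁ + Δv₂ = 409.9 m/s.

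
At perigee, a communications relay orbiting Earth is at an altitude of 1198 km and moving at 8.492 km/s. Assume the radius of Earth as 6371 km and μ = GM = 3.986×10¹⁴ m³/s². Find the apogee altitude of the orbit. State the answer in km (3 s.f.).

apogee altitude ≈ 10100 km

r_p = 6371 + 1198 = 7569.0 km = 7.569×10⁶ m.
Specific energy ε = v²/2 − μ/r = -1.661×10⁷ J/kg, so a = −μ/(2ε) = 1.200×10⁷ m.
The apsides satisfy r_p + r_a = 2a, so the apogee radius is 2a − r_p = 1.644×10⁷ m = 16436 km.
Apogee altitude = 16436 − 6371 = 10065 km.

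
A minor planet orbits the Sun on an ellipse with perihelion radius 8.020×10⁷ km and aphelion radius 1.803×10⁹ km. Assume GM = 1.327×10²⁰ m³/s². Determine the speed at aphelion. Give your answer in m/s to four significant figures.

v ≈ 2504 m/s

Semi-major axis a = (r_p + r_a)/2 = 9.4160×10⁸ km = 9.416×10¹¹ m.
Vis-viva: v² = μ(2/r − 1/a) = 1.327×10²⁰ × (1.109×10⁻¹² − 1.062×10⁻¹²) = 6.269×10⁶ m²/s².
v = 2504 m/s.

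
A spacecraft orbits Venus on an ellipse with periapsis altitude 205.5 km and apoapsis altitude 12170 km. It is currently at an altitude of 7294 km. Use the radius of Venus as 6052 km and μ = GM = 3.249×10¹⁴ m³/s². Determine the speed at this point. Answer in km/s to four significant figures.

r_p = 6052 + 205.5 = 6257.5 km = 6.2575×10⁶ m.
r_a = 6052 + 12170 = 18222 km = 1.8222×10⁷ m.
r = 6052 + 7294 = 13346 km = 1.335×10⁷ m.
Semi-major axis a = (r_p + r_a)/2 = 12240 km = 1.224×10⁷ m.
Vis-viva: v² = μ(2/r − 1/a) = 3.249×10¹⁴ × (1.499×10⁻⁷ − 8.170×10⁻⁸) = 2.214×10⁷ m²/s².
v = 4706 m/s = 4.706 km/s.

v ≈ 4.706 km/s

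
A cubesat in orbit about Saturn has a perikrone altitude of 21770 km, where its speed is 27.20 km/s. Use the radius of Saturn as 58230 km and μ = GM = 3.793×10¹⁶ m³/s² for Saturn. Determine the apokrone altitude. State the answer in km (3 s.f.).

apokrone altitude ≈ 2.26×10⁵ km

r_p = 58230 + 21770 = 80000 km = 8.000×10⁷ m.
Specific energy ε = v²/2 − μ/r = -1.042×10⁸ J/kg, so a = −μ/(2ε) = 1.820×10⁸ m.
The apsides satisfy r_p + r_a = 2a, so the apokrone radius is 2a − r_p = 2.840×10⁸ m = 2.8399×10⁵ km.
Apokrone altitude = 2.8399×10⁵ − 58230 = 2.2576×10⁵ km.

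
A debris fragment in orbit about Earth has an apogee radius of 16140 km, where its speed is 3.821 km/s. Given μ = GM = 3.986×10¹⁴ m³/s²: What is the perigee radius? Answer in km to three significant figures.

perigee radius ≈ 6770 km

r_a = 1.614×10⁷ m.
Specific energy ε = v²/2 − μ/r = -1.740×10⁷ J/kg, so a = −μ/(2ε) = 1.146×10⁷ m.
The apsides satisfy r_p + r_a = 2a, so the perigee radius is 2a − r_a = 6.773×10⁶ m = 6772.8 km.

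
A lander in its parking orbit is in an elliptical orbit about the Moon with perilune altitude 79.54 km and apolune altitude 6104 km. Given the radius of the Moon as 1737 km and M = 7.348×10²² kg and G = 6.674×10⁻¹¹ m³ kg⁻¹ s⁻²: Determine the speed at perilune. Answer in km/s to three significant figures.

v ≈ 2.09 km/s

μ = GM = 6.674×10⁻¹¹ × 7.348×10²² = 4.904×10¹² m³/s².
r_p = 1737 + 79.54 = 1816.5 km = 1.8165×10⁶ m.
r_a = 1737 + 6104 = 7841.0 km = 7.8410×10⁶ m.
Semi-major axis a = (r_p + r_a)/2 = 4828.8 km = 4.829×10⁶ m.
Vis-viva: v² = μ(2/r − 1/a) = 4.904×10¹² × (1.101×10⁻⁶ − 2.071×10⁻⁷) = 4.384×10⁶ m²/s².
v = 2094 m/s = 2.094 km/s.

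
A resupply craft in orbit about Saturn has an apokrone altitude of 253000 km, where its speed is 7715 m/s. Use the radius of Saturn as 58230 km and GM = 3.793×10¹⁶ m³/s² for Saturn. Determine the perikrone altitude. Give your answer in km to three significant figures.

perikrone altitude ≈ 42300 km

r_a = 58230 + 253000 = 3.1123×10⁵ km = 3.112×10⁸ m.
Specific energy ε = v²/2 − μ/r = -9.211×10⁷ J/kg, so a = −μ/(2ε) = 2.059×10⁸ m.
The apsides satisfy r_p + r_a = 2a, so the perikrone radius is 2a − r_a = 1.006×10⁸ m = 1.0056×10⁵ km.
Perikrone altitude = 1.0056×10⁵ − 58230 = 42327 km.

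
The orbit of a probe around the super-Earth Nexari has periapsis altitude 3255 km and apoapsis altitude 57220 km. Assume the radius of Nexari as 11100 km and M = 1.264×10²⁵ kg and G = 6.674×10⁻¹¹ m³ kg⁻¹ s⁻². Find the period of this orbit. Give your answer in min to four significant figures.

μ = GM = 6.674×10⁻¹¹ × 1.264×10²⁵ = 8.436×10¹⁴ m³/s².
r_p = 11100 + 3255 = 14355 km = 1.4355×10⁷ m.
r_a = 11100 + 57220 = 68320 km = 6.8320×10⁷ m.
Semi-major axis a = (r_p + r_a)/2 = (14355 + 68320)/2 = 41338 km = 4.134×10⁷ m.
By Kepler's third law T = 2π√(a³/μ) = 2π × 9.151×10³ = 5.749×10⁴ s.
= 958.2 min.

T ≈ 958.2 min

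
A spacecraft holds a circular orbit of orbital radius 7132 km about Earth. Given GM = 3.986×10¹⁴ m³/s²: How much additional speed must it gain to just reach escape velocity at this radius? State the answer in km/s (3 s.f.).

r = 7132 km = 7.132×10⁶ m.
Circular speed v_c = √(μ/r) = 7476 m/s.
Escape speed v_esc = √(2μ/r) = √2 × v_c = 10570 m/s.
Δv = v_esc − v_c = 3097 m/s = 3.097 km/s.

Δv ≈ 3.10 km/s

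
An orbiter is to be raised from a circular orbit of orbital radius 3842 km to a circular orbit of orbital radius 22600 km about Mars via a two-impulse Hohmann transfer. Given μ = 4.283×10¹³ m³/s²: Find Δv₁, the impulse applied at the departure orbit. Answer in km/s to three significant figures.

r₁ = 3842 km = 3.842×10⁶ m.
r₂ = 22600 km = 2.260×10⁷ m.
Transfer ellipse a_t = (r₁ + r₂)/2 = 1.322×10⁷ m.
At r₁: circular v_c1 = √(μ/r₁) = 3339 m/s; transfer-periapsis v_p = √[μ(2/r₁ − 1/a_t)] = 4365 m/s.
Δv₁ = v_p − v_c1 = 1026 m/s.
= 1.026 km/s.

Δv ≈ 1.03 km/s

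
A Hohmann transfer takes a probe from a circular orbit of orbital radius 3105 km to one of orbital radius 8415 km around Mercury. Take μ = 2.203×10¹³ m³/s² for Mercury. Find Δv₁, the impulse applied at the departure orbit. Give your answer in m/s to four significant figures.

r₁ = 3105 km = 3.105×10⁶ m.
r₂ = 8415 km = 8.415×10⁶ m.
Transfer ellipse a_t = (r₁ + r₂)/2 = 5.760×10⁶ m.
At r₁: circular v_c1 = √(μ/r₁) = 2664 m/s; transfer-periherm v_p = √[μ(2/r₁ − 1/a_t)] = 3220 m/s.
Δv₁ = v_p − v_c1 = 555.9 m/s.

Δv ≈ 555.9 m/s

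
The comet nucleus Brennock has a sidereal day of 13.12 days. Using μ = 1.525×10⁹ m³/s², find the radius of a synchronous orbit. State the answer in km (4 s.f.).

T = 13.12 days = 1.134×10⁶ s.
A synchronous orbit has period T, so by Kepler's third law a = (μT²/4π²)^(1/3).
μT²/4π² = 1.525×10⁹ × (1.134×10⁶)² / 39.48 = 4.964×10¹⁹ m³.
a = 3.675×10⁶ m = 3675.1 km.

r_sync ≈ 3675 km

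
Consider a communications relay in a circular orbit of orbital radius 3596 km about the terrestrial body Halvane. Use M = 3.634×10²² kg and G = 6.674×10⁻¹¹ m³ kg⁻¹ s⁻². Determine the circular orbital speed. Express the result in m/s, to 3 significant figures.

μ = GM = 6.674×10⁻¹¹ × 3.634×10²² = 2.425×10¹² m³/s².
r = 3596 km = 3.596×10⁶ m.
For a circular orbit v = √(μ/r) = √(2.425×10¹² / 3.596×10⁶) = √(6.745×10⁵) = 821.3 m/s.

v ≈ 821 m/s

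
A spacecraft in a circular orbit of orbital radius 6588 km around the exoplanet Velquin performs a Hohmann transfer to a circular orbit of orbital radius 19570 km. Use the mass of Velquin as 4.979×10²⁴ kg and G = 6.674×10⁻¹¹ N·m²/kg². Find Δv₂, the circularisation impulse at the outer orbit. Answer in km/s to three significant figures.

μ = GM = 6.674×10⁻¹¹ × 4.979×10²⁴ = 3.323×10¹⁴ m³/s².
r₁ = 6588 km = 6.588×10⁶ m.
r₂ = 19570 km = 1.957×10⁷ m.
Transfer ellipse a_t = (r₁ + r₂)/2 = 1.308×10⁷ m.
At r₁: circular v_c1 = √(μ/r₁) = 7102 m/s; transfer-periapsis v_p = √[μ(2/r₁ − 1/a_t)] = 8688 m/s.
At r₂: circular v_c2 = √(μ/r₂) = 4121 m/s; transfer-apoapsis v_a = √[μ(2/r₂ − 1/a_t)] = 2925 m/s.
Δv₂ = v_c2 − v_a = 1196 m/s.
= 1.196 km/s.

Δv ≈ 1.20 km/s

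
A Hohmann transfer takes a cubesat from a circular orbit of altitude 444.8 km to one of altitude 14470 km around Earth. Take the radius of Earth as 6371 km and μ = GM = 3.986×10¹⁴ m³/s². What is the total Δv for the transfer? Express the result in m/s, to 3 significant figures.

r₁ = 6371 + 444.8 = 6815.8 km = 6.8158×10⁶ m.
r₂ = 6371 + 14470 = 20841 km = 2.0841×10⁷ m.
Transfer ellipse a_t = (r₁ + r₂)/2 = 1.383×10⁷ m.
At r₁: circular v_c1 = √(μ/r₁) = 7647 m/s; transfer-perigee v_p = √[μ(2/r₁ − 1/a_t)] = 9388 m/s.
Δv₁ = v_p − v_c1 = 1741 m/s.
At r₂: circular v_c2 = √(μ/r₂) = 4373 m/s; transfer-apogee v_a = √[μ(2/r₂ − 1/a_t)] = 3070 m/s.
Δv₂ = v_c2 − v_a = 1303 m/s.
Total Δv = Δv₁ + Δv₂ = 3044 m/s.

Δv_total ≈ 3040 m/s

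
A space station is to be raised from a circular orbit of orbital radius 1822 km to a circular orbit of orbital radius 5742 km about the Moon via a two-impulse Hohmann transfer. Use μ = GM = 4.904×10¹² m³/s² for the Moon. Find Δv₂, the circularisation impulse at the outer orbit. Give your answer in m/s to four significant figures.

r₁ = 1822 km = 1.822×10⁶ m.
r₂ = 5742 km = 5.742×10⁶ m.
Transfer ellipse a_t = (r₁ + r₂)/2 = 3.782×10⁶ m.
At r₁: circular v_c1 = √(μ/r₁) = 1641 m/s; transfer-perilune v_p = √[μ(2/r₁ − 1/a_t)] = 2021 m/s.
At r₂: circular v_c2 = √(μ/r₂) = 924.2 m/s; transfer-apolune v_a = √[μ(2/r₂ − 1/a_t)] = 641.4 m/s.
Δv₂ = v_c2 − v_a = 282.7 m/s.

Δv ≈ 282.7 m/s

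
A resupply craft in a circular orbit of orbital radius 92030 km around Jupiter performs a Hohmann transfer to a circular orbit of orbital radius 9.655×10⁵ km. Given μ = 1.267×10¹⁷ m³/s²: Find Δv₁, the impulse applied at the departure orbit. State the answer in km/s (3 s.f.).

r₁ = 92030 km = 9.203×10⁷ m.
r₂ = 9.655×10⁵ km = 9.655×10⁸ m.
Transfer ellipse a_t = (r₁ + r₂)/2 = 5.288×10⁸ m.
At r₁: circular v_c1 = √(μ/r₁) = 37100 m/s; transfer-perijove v_p = √[μ(2/r₁ − 1/a_t)] = 50140 m/s.
Δv₁ = v_p − v_c1 = 13030 m/s.
= 13.03 km/s.

Δv ≈ 13.0 km/s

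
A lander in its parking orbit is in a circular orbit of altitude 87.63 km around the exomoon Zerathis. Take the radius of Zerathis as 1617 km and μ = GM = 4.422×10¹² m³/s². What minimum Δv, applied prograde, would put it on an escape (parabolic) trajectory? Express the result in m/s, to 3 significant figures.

Δv ≈ 667 m/s

r = 1617 + 87.63 = 1704.6 km = 1.7046×10⁶ m.
Circular speed v_c = √(μ/r) = 1611 m/s.
Escape speed v_esc = √(2μ/r) = √2 × v_c = 2278 m/s.
Δv = v_esc − v_c = 667.1 m/s.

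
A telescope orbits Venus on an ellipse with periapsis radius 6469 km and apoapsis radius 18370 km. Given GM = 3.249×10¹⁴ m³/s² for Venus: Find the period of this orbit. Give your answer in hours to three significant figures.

T ≈ 4.24 hours

Semi-major axis a = (r_p + r_a)/2 = (6469.0 + 18370)/2 = 12420 km = 1.242×10⁷ m.
By Kepler's third law T = 2π√(a³/μ) = 2π × 2.428×10³ = 1.526×10⁴ s.
= 4.238 hours.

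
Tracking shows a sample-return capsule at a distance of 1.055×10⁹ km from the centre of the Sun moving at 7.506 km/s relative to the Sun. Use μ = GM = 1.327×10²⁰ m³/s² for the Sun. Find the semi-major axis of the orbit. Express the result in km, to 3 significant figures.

a ≈ 6.80×10⁸ km

r = 1.055×10¹² m.
Vis-viva rearranged: 1/a = 2/r − v²/μ = 1.896×10⁻¹² − 4.246×10⁻¹³ = 1.471×10⁻¹² m⁻¹.
a = 6.797×10¹¹ m = 6.7973×10⁸ km.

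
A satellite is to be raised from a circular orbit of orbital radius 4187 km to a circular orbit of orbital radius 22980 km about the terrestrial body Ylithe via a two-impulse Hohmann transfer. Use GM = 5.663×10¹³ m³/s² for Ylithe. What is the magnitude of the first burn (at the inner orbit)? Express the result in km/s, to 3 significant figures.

r₁ = 4187 km = 4.187×10⁶ m.
r₂ = 22980 km = 2.298×10⁷ m.
Transfer ellipse a_t = (r₁ + r₂)/2 = 1.358×10⁷ m.
At r₁: circular v_c1 = √(μ/r₁) = 3678 m/s; transfer-periapsis v_p = √[μ(2/r₁ − 1/a_t)] = 4783 m/s.
Δv₁ = v_p − v_c1 = 1106 m/s.
= 1.106 km/s.

Δv ≈ 1.11 km/s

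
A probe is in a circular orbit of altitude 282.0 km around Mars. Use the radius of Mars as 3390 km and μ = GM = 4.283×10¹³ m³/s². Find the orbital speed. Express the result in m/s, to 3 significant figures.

v ≈ 3420 m/s

r = 3390 + 282.0 = 3672.0 km = 3.6720×10⁶ m.
For a circular orbit v = √(μ/r) = √(4.283×10¹³ / 3.672×10⁶) = √(1.166×10⁷) = 3415 m/s.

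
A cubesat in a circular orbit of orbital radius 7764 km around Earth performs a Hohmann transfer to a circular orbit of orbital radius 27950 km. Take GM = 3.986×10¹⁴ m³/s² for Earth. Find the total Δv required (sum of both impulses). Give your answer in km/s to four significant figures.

r₁ = 7764 km = 7.764×10⁶ m.
r₂ = 27950 km = 2.795×10⁷ m.
Transfer ellipse a_t = (r₁ + r₂)/2 = 1.786×10⁷ m.
At r₁: circular v_c1 = √(μ/r₁) = 7165 m/s; transfer-perigee v_p = √[μ(2/r₁ − 1/a_t)] = 8964 m/s.
Δv₁ = v_p − v_c1 = 1799 m/s.
At r₂: circular v_c2 = √(μ/r₂) = 3776 m/s; transfer-apogee v_a = √[μ(2/r₂ − 1/a_t)] = 2490 m/s.
Δv₂ = v_c2 − v_a = 1286 m/s.
Total Δv = Δv₁ + Δv₂ = 3085 m/s = 3.085 km/s.

Δv_total ≈ 3.085 km/s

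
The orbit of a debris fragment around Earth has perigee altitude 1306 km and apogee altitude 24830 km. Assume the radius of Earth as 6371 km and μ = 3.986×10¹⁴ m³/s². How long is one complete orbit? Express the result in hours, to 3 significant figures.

T ≈ 7.49 hours

r_p = 6371 + 1306 = 7677.0 km = 7.6770×10⁶ m.
r_a = 6371 + 24830 = 31201 km = 3.1201×10⁷ m.
Semi-major axis a = (r_p + r_a)/2 = (7677.0 + 31201)/2 = 19439 km = 1.944×10⁷ m.
By Kepler's third law T = 2π√(a³/μ) = 2π × 4.293×10³ = 2.697×10⁴ s.
= 7.492 hours.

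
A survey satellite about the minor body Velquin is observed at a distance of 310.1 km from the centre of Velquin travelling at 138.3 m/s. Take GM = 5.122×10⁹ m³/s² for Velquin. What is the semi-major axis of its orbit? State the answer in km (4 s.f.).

r = 3.101×10⁵ m.
Specific orbital energy ε = v²/2 − μ/r = (138.3)²/2 − 5.122×10⁹/3.101×10⁵ = -6.954×10³ J/kg.
Since ε = −μ/(2a), a = −μ/(2ε) = 3.683×10⁵ m = 368.29 km.

a ≈ 368.3 km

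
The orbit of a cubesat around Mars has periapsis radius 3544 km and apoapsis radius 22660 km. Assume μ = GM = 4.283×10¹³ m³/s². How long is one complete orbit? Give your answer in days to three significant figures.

Semi-major axis a = (r_p + r_a)/2 = (3544.0 + 22660)/2 = 13102 km = 1.310×10⁷ m.
By Kepler's third law T = 2π√(a³/μ) = 2π × 7.247×10³ = 4.553×10⁴ s.
= 0.527 days.

T ≈ 0.527 days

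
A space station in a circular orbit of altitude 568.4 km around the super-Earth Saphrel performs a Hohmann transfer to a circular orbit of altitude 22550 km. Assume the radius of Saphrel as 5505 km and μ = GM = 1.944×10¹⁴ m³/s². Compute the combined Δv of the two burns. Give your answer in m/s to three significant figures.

Δv_total ≈ 2660 m/s

r₁ = 5505 + 568.4 = 6073.4 km = 6.0734×10⁶ m.
r₂ = 5505 + 22550 = 28055 km = 2.8055×10⁷ m.
Transfer ellipse a_t = (r₁ + r₂)/2 = 1.706×10⁷ m.
At r₁: circular v_c1 = √(μ/r₁) = 5658 m/s; transfer-periapsis v_p = √[μ(2/r₁ − 1/a_t)] = 7254 m/s.
Δv₁ = v_p − v_c1 = 1597 m/s.
At r₂: circular v_c2 = √(μ/r₂) = 2632 m/s; transfer-apoapsis v_a = √[μ(2/r₂ − 1/a_t)] = 1570 m/s.
Δv₂ = v_c2 − v_a = 1062 m/s.
Total Δv = Δv₁ + Δv₂ = 2659 m/s.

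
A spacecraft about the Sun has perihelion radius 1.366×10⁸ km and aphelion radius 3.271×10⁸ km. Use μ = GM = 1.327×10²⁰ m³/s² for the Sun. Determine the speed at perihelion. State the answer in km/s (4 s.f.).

Semi-major axis a = (r_p + r_a)/2 = 2.3185×10⁸ km = 2.318×10¹¹ m.
Vis-viva: v² = μ(2/r − 1/a) = 1.327×10²⁰ × (1.464×10⁻¹¹ − 4.313×10⁻¹²) = 1.371×10⁹ m²/s².
v = 37020 m/s = 37.02 km/s.

v ≈ 37.02 km/s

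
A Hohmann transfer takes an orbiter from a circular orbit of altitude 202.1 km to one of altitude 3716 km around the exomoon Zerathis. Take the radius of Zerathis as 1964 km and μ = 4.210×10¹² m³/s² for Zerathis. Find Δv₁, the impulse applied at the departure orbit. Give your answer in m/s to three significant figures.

Δv ≈ 283 m/s

r₁ = 1964 + 202.1 = 2166.1 km = 2.1661×10⁶ m.
r₂ = 1964 + 3716 = 5680.0 km = 5.6800×10⁶ m.
Transfer ellipse a_t = (r₁ + r₂)/2 = 3.923×10⁶ m.
At r₁: circular v_c1 = √(μ/r₁) = 1394 m/s; transfer-periapsis v_p = √[μ(2/r₁ − 1/a_t)] = 1678 m/s.
Δv₁ = v_p − v_c1 = 283.4 m/s.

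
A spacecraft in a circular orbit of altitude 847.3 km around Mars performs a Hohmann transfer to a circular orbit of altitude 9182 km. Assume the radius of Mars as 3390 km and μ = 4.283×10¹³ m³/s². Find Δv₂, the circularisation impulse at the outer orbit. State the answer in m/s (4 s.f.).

Δv ≈ 535.2 m/s

r₁ = 3390 + 847.3 = 4237.3 km = 4.2373×10⁶ m.
r₂ = 3390 + 9182 = 12572 km = 1.2572×10⁷ m.
Transfer ellipse a_t = (r₁ + r₂)/2 = 8.405×10⁶ m.
At r₁: circular v_c1 = √(μ/r₁) = 3179 m/s; transfer-periapsis v_p = √[μ(2/r₁ − 1/a_t)] = 3888 m/s.
At r₂: circular v_c2 = √(μ/r₂) = 1846 m/s; transfer-apoapsis v_a = √[μ(2/r₂ − 1/a_t)] = 1311 m/s.
Δv₂ = v_c2 − v_a = 535.2 m/s.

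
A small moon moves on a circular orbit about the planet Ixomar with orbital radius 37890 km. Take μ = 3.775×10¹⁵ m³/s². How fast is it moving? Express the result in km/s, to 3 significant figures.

r = 37890 km = 3.789×10⁷ m.
For a circular orbit v = √(μ/r) = √(3.775×10¹⁵ / 3.789×10⁷) = √(9.963×10⁷) = 9982 m/s.
That is 9.982 km/s.

v ≈ 9.98 km/s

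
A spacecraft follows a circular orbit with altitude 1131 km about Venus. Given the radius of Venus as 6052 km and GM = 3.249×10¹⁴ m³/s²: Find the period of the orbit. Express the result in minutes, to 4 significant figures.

T ≈ 111.8 minutes

r = 6052 + 1131 = 7183.0 km = 7.1830×10⁶ m.
Kepler's third law: T = 2π√(r³/μ) = 2π√((7.183×10⁶)³ / 3.249×10¹⁴).
r³/μ = 1.141×10⁶ s², so T = 2π × 1.068×10³ = 6.711×10³ s.
Converting: 6.711×10³ s ÷ 60.00 = 111.8 minutes.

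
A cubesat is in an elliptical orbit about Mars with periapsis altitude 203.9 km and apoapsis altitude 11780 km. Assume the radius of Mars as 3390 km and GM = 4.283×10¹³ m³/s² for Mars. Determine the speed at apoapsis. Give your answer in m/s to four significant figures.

r_p = 3390 + 203.9 = 3593.9 km = 3.5939×10⁶ m.
r_a = 3390 + 11780 = 15170 km = 1.5170×10⁷ m.
Semi-major axis a = (r_p + r_a)/2 = 9382.0 km = 9.382×10⁶ m.
Vis-viva: v² = μ(2/r − 1/a) = 4.283×10¹³ × (1.318×10⁻⁷ − 1.066×10⁻⁷) = 1.082×10⁶ m²/s².
v = 1040 m/s.

v ≈ 1040 m/s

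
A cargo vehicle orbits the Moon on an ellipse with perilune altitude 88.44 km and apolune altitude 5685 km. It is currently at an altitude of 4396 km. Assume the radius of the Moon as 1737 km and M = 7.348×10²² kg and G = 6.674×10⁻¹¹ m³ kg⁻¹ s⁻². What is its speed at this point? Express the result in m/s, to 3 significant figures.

μ = GM = 6.674×10⁻¹¹ × 7.348×10²² = 4.904×10¹² m³/s².
r_p = 1737 + 88.44 = 1825.4 km = 1.8254×10⁶ m.
r_a = 1737 + 5685 = 7422.0 km = 7.4220×10⁶ m.
r = 1737 + 4396 = 6133.0 km = 6.133×10⁶ m.
Semi-major axis a = (r_p + r_a)/2 = 4623.7 km = 4.624×10⁶ m.
Vis-viva: v² = μ(2/r − 1/a) = 4.904×10¹² × (3.261×10⁻⁷ − 2.163×10⁻⁷) = 5.386×10⁵ m²/s².
v = 733.9 m/s.

v ≈ 734 m/s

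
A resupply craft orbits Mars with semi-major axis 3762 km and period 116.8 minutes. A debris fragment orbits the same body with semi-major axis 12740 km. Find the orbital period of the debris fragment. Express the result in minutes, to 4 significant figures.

Kepler's third law: T² ∝ a³, so T₂ = T₁ (a₂/a₁)^(3/2).
a₂/a₁ = 3.386, (a₂/a₁)^(3/2) = 6.232.
T₂ = 116.8 × 6.232 = 727.9 minutes.

T₂ ≈ 727.9 minutes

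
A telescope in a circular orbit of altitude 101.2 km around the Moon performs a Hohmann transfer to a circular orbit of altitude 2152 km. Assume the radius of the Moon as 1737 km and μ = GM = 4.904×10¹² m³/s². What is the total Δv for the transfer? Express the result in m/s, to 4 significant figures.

r₁ = 1737 + 101.2 = 1838.2 km = 1.8382×10⁶ m.
r₂ = 1737 + 2152 = 3889.0 km = 3.8890×10⁶ m.
Transfer ellipse a_t = (r₁ + r₂)/2 = 2.864×10⁶ m.
At r₁: circular v_c1 = √(μ/r₁) = 1633 m/s; transfer-perilune v_p = √[μ(2/r₁ − 1/a_t)] = 1903 m/s.
Δv₁ = v_p − v_c1 = 270.1 m/s.
At r₂: circular v_c2 = √(μ/r₂) = 1123 m/s; transfer-apolune v_a = √[μ(2/r₂ − 1/a_t)] = 899.7 m/s.
Δv₂ = v_c2 − v_a = 223.2 m/s.
Total Δv = Δv₁ + Δv₂ = 493.3 m/s.

Δv_total ≈ 493.3 m/s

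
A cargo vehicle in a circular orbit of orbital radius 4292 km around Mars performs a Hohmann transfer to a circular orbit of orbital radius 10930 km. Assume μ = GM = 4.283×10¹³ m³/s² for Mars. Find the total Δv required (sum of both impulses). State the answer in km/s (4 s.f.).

r₁ = 4292 km = 4.292×10⁶ m.
r₂ = 10930 km = 1.093×10⁷ m.
Transfer ellipse a_t = (r₁ + r₂)/2 = 7.611×10⁶ m.
At r₁: circular v_c1 = √(μ/r₁) = 3159 m/s; transfer-periapsis v_p = √[μ(2/r₁ − 1/a_t)] = 3786 m/s.
Δv₁ = v_p − v_c1 = 626.6 m/s.
At r₂: circular v_c2 = √(μ/r₂) = 1980 m/s; transfer-apoapsis v_a = √[μ(2/r₂ − 1/a_t)] = 1487 m/s.
Δv₂ = v_c2 − v_a = 493.0 m/s.
Total Δv = Δv₁ + Δv₂ = 1120 m/s = 1.120 km/s.

Δv_total ≈ 1.120 km/s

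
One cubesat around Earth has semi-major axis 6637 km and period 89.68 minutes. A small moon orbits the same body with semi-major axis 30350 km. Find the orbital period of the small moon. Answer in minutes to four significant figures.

T₂ ≈ 877.0 minutes

Kepler's third law: T² ∝ a³, so T₂ = T₁ (a₂/a₁)^(3/2).
a₂/a₁ = 4.573, (a₂/a₁)^(3/2) = 9.779.
T₂ = 89.68 × 9.779 = 877.0 minutes.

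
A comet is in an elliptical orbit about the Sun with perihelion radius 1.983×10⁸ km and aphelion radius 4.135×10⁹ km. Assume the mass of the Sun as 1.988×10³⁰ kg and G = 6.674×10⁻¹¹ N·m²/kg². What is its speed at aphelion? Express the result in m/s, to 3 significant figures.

v ≈ 1710 m/s

μ = GM = 6.674×10⁻¹¹ × 1.988×10³⁰ = 1.327×10²⁰ m³/s².
Semi-major axis a = (r_p + r_a)/2 = 2.1666×10⁹ km = 2.167×10¹² m.
Vis-viva: v² = μ(2/r − 1/a) = 1.327×10²⁰ × (4.837×10⁻¹³ − 4.615×10⁻¹³) = 2.937×10⁶ m²/s².
v = 1714 m/s.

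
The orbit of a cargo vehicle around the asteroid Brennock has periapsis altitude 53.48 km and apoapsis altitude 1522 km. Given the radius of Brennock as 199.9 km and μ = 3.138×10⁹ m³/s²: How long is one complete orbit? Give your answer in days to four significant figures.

T ≈ 1.274 days

r_p = 199.9 + 53.48 = 253.38 km = 2.5338×10⁵ m.
r_a = 199.9 + 1522 = 1721.9 km = 1.7219×10⁶ m.
Semi-major axis a = (r_p + r_a)/2 = (253.38 + 1721.9)/2 = 987.64 km = 9.876×10⁵ m.
By Kepler's third law T = 2π√(a³/μ) = 2π × 1.752×10⁴ = 1.101×10⁵ s.
= 1.274 days.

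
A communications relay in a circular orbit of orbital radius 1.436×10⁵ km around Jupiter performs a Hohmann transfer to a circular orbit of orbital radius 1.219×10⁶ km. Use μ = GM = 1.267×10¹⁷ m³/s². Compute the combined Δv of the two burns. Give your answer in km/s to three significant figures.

Δv_total ≈ 15.5 km/s

r₁ = 1.436×10⁵ km = 1.436×10⁸ m.
r₂ = 1.219×10⁶ km = 1.219×10⁹ m.
Transfer ellipse a_t = (r₁ + r₂)/2 = 6.813×10⁸ m.
At r₁: circular v_c1 = √(μ/r₁) = 29700 m/s; transfer-perijove v_p = √[μ(2/r₁ − 1/a_t)] = 39730 m/s.
Δv₁ = v_p − v_c1 = 10030 m/s.
At r₂: circular v_c2 = √(μ/r₂) = 10190 m/s; transfer-apojove v_a = √[μ(2/r₂ − 1/a_t)] = 4681 m/s.
Δv₂ = v_c2 − v_a = 5514 m/s.
Total Δv = Δv₁ + Δv₂ = 15540 m/s = 15.54 km/s.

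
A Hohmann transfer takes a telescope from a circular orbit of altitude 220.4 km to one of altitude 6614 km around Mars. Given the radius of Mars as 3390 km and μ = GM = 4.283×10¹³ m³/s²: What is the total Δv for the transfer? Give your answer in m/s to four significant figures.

r₁ = 3390 + 220.4 = 3610.4 km = 3.6104×10⁶ m.
r₂ = 3390 + 6614 = 10004 km = 1.0004×10⁷ m.
Transfer ellipse a_t = (r₁ + r₂)/2 = 6.807×10⁶ m.
At r₁: circular v_c1 = √(μ/r₁) = 3444 m/s; transfer-periapsis v_p = √[μ(2/r₁ − 1/a_t)] = 4175 m/s.
Δv₁ = v_p − v_c1 = 731.1 m/s.
At r₂: circular v_c2 = √(μ/r₂) = 2069 m/s; transfer-apoapsis v_a = √[μ(2/r₂ − 1/a_t)] = 1507 m/s.
Δv₂ = v_c2 − v_a = 562.2 m/s.
Total Δv = Δv₁ + Δv₂ = 1293 m/s.

Δv_total ≈ 1293 m/s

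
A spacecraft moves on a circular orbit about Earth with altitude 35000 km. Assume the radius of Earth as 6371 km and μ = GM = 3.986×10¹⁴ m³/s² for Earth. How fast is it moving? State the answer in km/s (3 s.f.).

r = 6371 + 35000 = 41371 km = 4.1371×10⁷ m.
For a circular orbit v = √(μ/r) = √(3.986×10¹⁴ / 4.137×10⁷) = √(9.635×10⁶) = 3104 m/s.
That is 3.104 km/s.

v ≈ 3.10 km/s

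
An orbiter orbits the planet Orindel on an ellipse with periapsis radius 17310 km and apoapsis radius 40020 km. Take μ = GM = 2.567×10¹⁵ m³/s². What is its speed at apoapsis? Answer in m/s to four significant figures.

v ≈ 6224 m/s

Semi-major axis a = (r_p + r_a)/2 = 28665 km = 2.866×10⁷ m.
Vis-viva: v² = μ(2/r − 1/a) = 2.567×10¹⁵ × (4.998×10⁻⁸ − 3.489×10⁻⁸) = 3.873×10⁷ m²/s².
v = 6224 m/s.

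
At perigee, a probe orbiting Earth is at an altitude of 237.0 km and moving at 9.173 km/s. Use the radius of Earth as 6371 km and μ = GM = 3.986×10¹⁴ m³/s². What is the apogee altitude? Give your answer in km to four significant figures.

apogee altitude ≈ 8863 km

r_p = 6371 + 237.0 = 6608.0 km = 6.608×10⁶ m.
Specific energy ε = v²/2 − μ/r = -1.825×10⁷ J/kg, so a = −μ/(2ε) = 1.092×10⁷ m.
The apsides satisfy r_p + r_a = 2a, so the apogee radius is 2a − r_p = 1.523×10⁷ m = 15234 km.
Apogee altitude = 15234 − 6371 = 8863.5 km.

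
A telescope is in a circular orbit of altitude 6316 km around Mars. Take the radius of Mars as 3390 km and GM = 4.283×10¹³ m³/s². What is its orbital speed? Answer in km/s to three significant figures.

r = 3390 + 6316 = 9706.0 km = 9.7060×10⁶ m.
For a circular orbit v = √(μ/r) = √(4.283×10¹³ / 9.706×10⁶) = √(4.413×10⁶) = 2101 m/s.
That is 2.101 km/s.

v ≈ 2.10 km/s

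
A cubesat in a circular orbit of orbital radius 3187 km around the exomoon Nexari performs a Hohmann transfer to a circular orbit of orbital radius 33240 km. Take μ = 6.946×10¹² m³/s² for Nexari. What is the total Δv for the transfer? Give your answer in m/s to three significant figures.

Δv_total ≈ 784 m/s

r₁ = 3187 km = 3.187×10⁶ m.
r₂ = 33240 km = 3.324×10⁷ m.
Transfer ellipse a_t = (r₁ + r₂)/2 = 1.821×10⁷ m.
At r₁: circular v_c1 = √(μ/r₁) = 1476 m/s; transfer-periapsis v_p = √[μ(2/r₁ − 1/a_t)] = 1994 m/s.
Δv₁ = v_p − v_c1 = 518.1 m/s.
At r₂: circular v_c2 = √(μ/r₂) = 457.1 m/s; transfer-apoapsis v_a = √[μ(2/r₂ − 1/a_t)] = 191.2 m/s.
Δv₂ = v_c2 − v_a = 265.9 m/s.
Total Δv = Δv₁ + Δv₂ = 784.0 m/s.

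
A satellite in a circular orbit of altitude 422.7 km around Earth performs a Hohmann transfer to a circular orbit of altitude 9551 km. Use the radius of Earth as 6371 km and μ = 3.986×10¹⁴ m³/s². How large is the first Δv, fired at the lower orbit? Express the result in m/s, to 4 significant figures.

Δv ≈ 1409 m/s

r₁ = 6371 + 422.7 = 6793.7 km = 6.7937×10⁶ m.
r₂ = 6371 + 9551 = 15922 km = 1.5922×10⁷ m.
Transfer ellipse a_t = (r₁ + r₂)/2 = 1.136×10⁷ m.
At r₁: circular v_c1 = √(μ/r₁) = 7660 m/s; transfer-perigee v_p = √[μ(2/r₁ − 1/a_t)] = 9069 m/s.
Δv₁ = v_p − v_c1 = 1409 m/s.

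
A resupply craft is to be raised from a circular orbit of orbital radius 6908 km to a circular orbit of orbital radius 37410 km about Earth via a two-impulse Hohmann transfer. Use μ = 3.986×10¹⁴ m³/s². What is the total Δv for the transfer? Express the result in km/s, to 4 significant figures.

Δv_total ≈ 3.715 km/s

r₁ = 6908 km = 6.908×10⁶ m.
r₂ = 37410 km = 3.741×10⁷ m.
Transfer ellipse a_t = (r₁ + r₂)/2 = 2.216×10⁷ m.
At r₁: circular v_c1 = √(μ/r₁) = 7596 m/s; transfer-perigee v_p = √[μ(2/r₁ − 1/a_t)] = 9870 m/s.
Δv₁ = v_p − v_c1 = 2274 m/s.
At r₂: circular v_c2 = √(μ/r₂) = 3264 m/s; transfer-apogee v_a = √[μ(2/r₂ − 1/a_t)] = 1823 m/s.
Δv₂ = v_c2 − v_a = 1442 m/s.
Total Δv = Δv₁ + Δv₂ = 3715 m/s = 3.715 km/s.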